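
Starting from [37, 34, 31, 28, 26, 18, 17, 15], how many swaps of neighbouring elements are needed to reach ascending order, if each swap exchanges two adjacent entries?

There are 28 swaps.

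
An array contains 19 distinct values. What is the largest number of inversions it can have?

171 inversions

A reversed (strictly descending) arrangement makes every pair an inversion, giving C(19, 2) inversions.
C(19, 2) = 19·18/2 = 171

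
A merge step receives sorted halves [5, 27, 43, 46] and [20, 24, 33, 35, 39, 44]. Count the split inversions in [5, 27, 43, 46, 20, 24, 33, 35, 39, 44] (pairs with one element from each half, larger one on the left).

Count, for every r in R, how many entries of L exceed r:
r = 20: 27, 43, 46 → 3
r = 24: 27, 43, 46 → 3
r = 33: 43, 46 → 2
r = 35: 43, 46 → 2
r = 39: 43, 46 → 2
r = 44: 46 → 1
Cross-inversions: 3 + 3 + 2 + 2 + 2 + 1 = 13

13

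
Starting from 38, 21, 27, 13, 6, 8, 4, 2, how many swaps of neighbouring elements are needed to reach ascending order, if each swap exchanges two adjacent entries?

Minimum adjacent swaps = number of inversions (each swap of adjacent out-of-order elements removes one inversion and no swap can remove more).
Count inversions — for each element, later elements that are smaller:
38: 21, 27, 13, 6, 8, 4, 2 → 7
21: 13, 6, 8, 4, 2 → 5
27: 13, 6, 8, 4, 2 → 5
13: 6, 8, 4, 2 → 4
6: 4, 2 → 2
8: 4, 2 → 2
4: 2 → 1
2: none → 0
Total inversions: 7 + 5 + 5 + 4 + 2 + 2 + 1 + 0 = 26

26 adjacent swaps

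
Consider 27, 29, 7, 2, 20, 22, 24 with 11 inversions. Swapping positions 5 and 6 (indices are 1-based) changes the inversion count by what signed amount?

+1

Positions 5 and 6 hold 20 and 22; after swapping, the array is [27, 29, 7, 2, 22, 20, 24].
Count, for each position, how many later elements it exceeds:
27 → 7, 2, 22, 20, 24 → 5
29 → 7, 2, 22, 20, 24 → 5
7 → 2 → 1
2 → none → 0
22 → 20 → 1
20 → none → 0
24 → none → 0
Sum: 5 + 5 + 1 + 0 + 1 + 0 + 0 = 12
Change: 12 − 11 = +1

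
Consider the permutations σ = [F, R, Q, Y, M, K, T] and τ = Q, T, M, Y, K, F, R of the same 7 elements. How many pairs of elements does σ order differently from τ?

14

Assign each item its position (1..7) in the first ordering, then rewrite the second ordering as that position sequence:
positions: F→1, R→2, Q→3, Y→4, M→5, K→6, T→7
second ordering as positions: [3, 7, 5, 4, 6, 1, 2]
Discordant pairs = inversions in this position sequence.
3: 1, 2 → 2
7: 5, 4, 6, 1, 2 → 5
5: 4, 1, 2 → 3
4: 1, 2 → 2
6: 1, 2 → 2
1: 0
2: 0
Total: 2 + 5 + 3 + 2 + 2 + 0 + 0 = 14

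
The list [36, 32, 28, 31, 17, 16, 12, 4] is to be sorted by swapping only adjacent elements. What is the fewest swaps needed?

27 swaps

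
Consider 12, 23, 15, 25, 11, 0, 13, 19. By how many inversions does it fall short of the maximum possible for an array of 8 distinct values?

Maximum inversions for 8 distinct elements is C(8, 2) = 8·7/2 = 28.
Current inversions — for each element, count later smaller elements:
12: 2
23: 5
15: 3
25: 4
11: 1
0: 0
13: 0
19: 0
Current total: 2 + 5 + 3 + 4 + 1 + 0 + 0 + 0 = 15
Shortfall: 28 − 15 = 13

13 inversions short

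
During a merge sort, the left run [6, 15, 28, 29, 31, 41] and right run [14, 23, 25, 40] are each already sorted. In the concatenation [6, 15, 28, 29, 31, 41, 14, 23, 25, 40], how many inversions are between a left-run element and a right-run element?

14

Count, for every r in R, how many entries of L exceed r:
r = 14: 15, 28, 29, 31, 41 → 5
r = 23: 28, 29, 31, 41 → 4
r = 25: 28, 29, 31, 41 → 4
r = 40: 41 → 1
Cross-inversions: 5 + 4 + 4 + 1 = 14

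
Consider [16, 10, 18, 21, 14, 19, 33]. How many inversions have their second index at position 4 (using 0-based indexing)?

3

The element at index 4 is 14.
Elements before it: 16, 10, 18, 21
Those larger than 14: 16, 18, 21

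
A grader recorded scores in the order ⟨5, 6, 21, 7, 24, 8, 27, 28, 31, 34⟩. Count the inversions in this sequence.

3 out-of-order pairs

Sweep left to right; for each value list the smaller values that follow it:
5 → none → 0
6 → none → 0
21 → 7, 8 → 2
7 → none → 0
24 → 8 → 1
8 → none → 0
27 → none → 0
28 → none → 0
31 → none → 0
34 → none → 0
Sum: 0 + 0 + 2 + 0 + 1 + 0 + 0 + 0 + 0 + 0 = 3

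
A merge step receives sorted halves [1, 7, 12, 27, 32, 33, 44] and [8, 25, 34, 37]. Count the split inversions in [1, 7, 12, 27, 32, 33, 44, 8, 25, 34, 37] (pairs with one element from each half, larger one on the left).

11

For each element r of the right run, count left-run elements greater than r:
r = 8: 12, 27, 32, 33, 44 → 5
r = 25: 27, 32, 33, 44 → 4
r = 34: 44 → 1
r = 37: 44 → 1
Cross-inversions: 5 + 4 + 1 + 1 = 11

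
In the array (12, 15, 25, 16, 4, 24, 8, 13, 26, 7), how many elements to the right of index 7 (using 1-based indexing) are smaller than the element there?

The element at index 7 is 8.
Elements after it: 13, 26, 7
Those smaller than 8: 7

1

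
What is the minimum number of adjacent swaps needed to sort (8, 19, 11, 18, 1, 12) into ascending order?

Minimum adjacent swaps = number of inversions (each swap of adjacent out-of-order elements removes one inversion and no swap can remove more).
Count inversions — for each element, later elements that are smaller:
8: 1 → 1
19: 11, 18, 1, 12 → 4
11: 1 → 1
18: 1, 12 → 2
1: none → 0
12: none → 0
Total inversions: 1 + 4 + 1 + 2 + 0 + 0 = 8

8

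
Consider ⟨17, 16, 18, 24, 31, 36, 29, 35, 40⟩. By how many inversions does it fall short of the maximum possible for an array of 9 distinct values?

Maximum inversions for 9 distinct elements is C(9, 2) = 9·8/2 = 36.
Current inversions — for each element, count later smaller elements:
17: 1
16: 0
18: 0
24: 0
31: 1
36: 2
29: 0
35: 0
40: 0
Current total: 1 + 0 + 0 + 0 + 1 + 2 + 0 + 0 + 0 = 4
Shortfall: 36 − 4 = 32

32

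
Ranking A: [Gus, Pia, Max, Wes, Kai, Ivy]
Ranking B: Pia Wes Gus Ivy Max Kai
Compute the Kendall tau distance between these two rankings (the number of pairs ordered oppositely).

5

Assign each item its position (1..6) in the first ordering, then rewrite the second ordering as that position sequence:
positions: Gus→1, Pia→2, Max→3, Wes→4, Kai→5, Ivy→6
second ordering as positions: [2, 4, 1, 6, 3, 5]
Discordant pairs = inversions in this position sequence.
2: 1 → 1
4: 1, 3 → 2
1: 0
6: 3, 5 → 2
3: 0
5: 0
Total: 1 + 2 + 0 + 2 + 0 + 0 = 5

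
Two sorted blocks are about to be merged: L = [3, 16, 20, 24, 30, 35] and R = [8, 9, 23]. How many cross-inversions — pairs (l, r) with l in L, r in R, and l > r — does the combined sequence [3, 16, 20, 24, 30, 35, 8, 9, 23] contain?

13

Count, for every r in R, how many entries of L exceed r:
r = 8: 16, 20, 24, 30, 35 → 5
r = 9: 16, 20, 24, 30, 35 → 5
r = 23: 24, 30, 35 → 3
Cross-inversions: 5 + 5 + 3 = 13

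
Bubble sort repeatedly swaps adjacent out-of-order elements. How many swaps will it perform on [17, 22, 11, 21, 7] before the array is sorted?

7

Minimum adjacent swaps = number of inversions (each swap of adjacent out-of-order elements removes one inversion and no swap can remove more).
Count inversions — for each element, later elements that are smaller:
17: 11, 7 → 2
22: 11, 21, 7 → 3
11: 7 → 1
21: 7 → 1
7: none → 0
Total inversions: 2 + 3 + 1 + 1 + 0 = 7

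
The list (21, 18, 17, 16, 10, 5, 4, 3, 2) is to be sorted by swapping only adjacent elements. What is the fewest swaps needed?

36

Minimum adjacent swaps = number of inversions (each swap of adjacent out-of-order elements removes one inversion and no swap can remove more).
Count inversions — for each element, later elements that are smaller:
21: 18, 17, 16, 10, 5, 4, 3, 2 → 8
18: 17, 16, 10, 5, 4, 3, 2 → 7
17: 16, 10, 5, 4, 3, 2 → 6
16: 10, 5, 4, 3, 2 → 5
10: 5, 4, 3, 2 → 4
5: 4, 3, 2 → 3
4: 3, 2 → 2
3: 2 → 1
2: none → 0
Total inversions: 8 + 7 + 6 + 5 + 4 + 3 + 2 + 1 + 0 = 36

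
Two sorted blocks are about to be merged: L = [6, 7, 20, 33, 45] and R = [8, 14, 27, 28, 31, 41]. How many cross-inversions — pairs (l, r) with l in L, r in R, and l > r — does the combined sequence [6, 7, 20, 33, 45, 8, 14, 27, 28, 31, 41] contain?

Cross-inversions: 13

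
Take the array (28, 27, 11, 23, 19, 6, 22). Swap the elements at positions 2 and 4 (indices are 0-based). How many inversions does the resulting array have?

Positions 2 and 4 hold 11 and 19; after swapping, the array is [28, 27, 19, 23, 11, 6, 22].
Sweep left to right; for each value list the smaller values that follow it:
28 → 27, 19, 23, 11, 6, 22 → 6
27 → 19, 23, 11, 6, 22 → 5
19 → 11, 6 → 2
23 → 11, 6, 22 → 3
11 → 6 → 1
6 → none → 0
22 → none → 0
Sum: 6 + 5 + 2 + 3 + 1 + 0 + 0 = 17

17 inversions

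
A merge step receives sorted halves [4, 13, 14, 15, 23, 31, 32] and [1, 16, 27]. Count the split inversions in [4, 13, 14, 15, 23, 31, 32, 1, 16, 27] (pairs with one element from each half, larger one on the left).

Split inversions: 12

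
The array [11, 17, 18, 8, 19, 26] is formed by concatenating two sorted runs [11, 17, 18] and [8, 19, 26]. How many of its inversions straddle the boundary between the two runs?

Take each right-half value and tally the left-half values above it:
r = 8: 11, 17, 18 → 3
r = 19: none → 0
r = 26: none → 0
Cross-inversions: 3 + 0 + 0 = 3

3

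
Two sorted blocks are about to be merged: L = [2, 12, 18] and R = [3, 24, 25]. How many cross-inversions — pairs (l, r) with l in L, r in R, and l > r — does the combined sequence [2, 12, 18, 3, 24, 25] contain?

2 split inversions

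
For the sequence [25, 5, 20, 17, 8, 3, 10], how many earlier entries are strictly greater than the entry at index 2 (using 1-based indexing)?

1

The element at index 2 is 5.
Elements before it: 25
Those larger than 5: 25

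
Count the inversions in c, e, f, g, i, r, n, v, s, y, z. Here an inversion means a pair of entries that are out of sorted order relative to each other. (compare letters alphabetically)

Inversions: 2

For each element, count later entries that are smaller:
c → none → 0
e → none → 0
f → none → 0
g → none → 0
i → none → 0
r → n → 1
n → none → 0
v → s → 1
s → none → 0
y → none → 0
z → none → 0
Sum: 0 + 0 + 0 + 0 + 0 + 1 + 0 + 1 + 0 + 0 + 0 = 2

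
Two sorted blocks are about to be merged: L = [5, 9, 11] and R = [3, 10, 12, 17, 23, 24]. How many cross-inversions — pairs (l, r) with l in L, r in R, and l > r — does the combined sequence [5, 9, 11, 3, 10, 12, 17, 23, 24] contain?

Count, for every r in R, how many entries of L exceed r:
r = 3: 5, 9, 11 → 3
r = 10: 11 → 1
r = 12: none → 0
r = 17: none → 0
r = 23: none → 0
r = 24: none → 0
Cross-inversions: 3 + 1 + 0 + 0 + 0 + 0 = 4

Split inversions: 4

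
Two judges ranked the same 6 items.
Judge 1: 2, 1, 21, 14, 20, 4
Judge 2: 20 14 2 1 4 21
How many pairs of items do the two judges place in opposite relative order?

Assign each item its position (1..6) in the first ordering, then rewrite the second ordering as that position sequence:
positions: 2→1, 1→2, 21→3, 14→4, 20→5, 4→6
second ordering as positions: [5, 4, 1, 2, 6, 3]
Discordant pairs = inversions in this position sequence.
5: 4, 1, 2, 3 → 4
4: 1, 2, 3 → 3
1: 0
2: 0
6: 3 → 1
3: 0
Total: 4 + 3 + 0 + 0 + 1 + 0 = 8

8 discordant pairs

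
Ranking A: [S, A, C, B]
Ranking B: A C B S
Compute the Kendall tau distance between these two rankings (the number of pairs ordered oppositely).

Assign each item its position (1..4) in the first ordering, then rewrite the second ordering as that position sequence:
positions: S→1, A→2, C→3, B→4
second ordering as positions: [2, 3, 4, 1]
Discordant pairs = inversions in this position sequence.
2: 1 → 1
3: 1 → 1
4: 1 → 1
1: 0
Total: 1 + 1 + 1 + 0 = 3

3 discordant pairs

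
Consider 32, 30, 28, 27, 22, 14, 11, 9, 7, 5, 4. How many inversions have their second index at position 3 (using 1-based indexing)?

The element at index 3 is 28.
Elements before it: 32, 30
Those larger than 28: 32, 30

2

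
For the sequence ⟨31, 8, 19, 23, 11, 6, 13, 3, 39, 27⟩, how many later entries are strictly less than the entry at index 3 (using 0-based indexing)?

4

The element at index 3 is 23.
Elements after it: 11, 6, 13, 3, 39, 27
Those smaller than 23: 11, 6, 13, 3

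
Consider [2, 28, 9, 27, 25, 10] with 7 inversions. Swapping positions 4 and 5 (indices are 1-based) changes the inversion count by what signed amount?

Positions 4 and 5 hold 27 and 25; after swapping, the array is [2, 28, 9, 25, 27, 10].
For each element, count later entries that are smaller:
2 → none → 0
28 → 9, 25, 27, 10 → 4
9 → none → 0
25 → 10 → 1
27 → 10 → 1
10 → none → 0
Sum: 0 + 4 + 0 + 1 + 1 + 0 = 6
Change: 6 − 7 = -1

-1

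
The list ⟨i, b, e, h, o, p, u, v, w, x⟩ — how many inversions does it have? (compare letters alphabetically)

Count, for each position, how many later elements it exceeds:
i: 3
b: 0
e: 0
h: 0
o: 0
p: 0
u: 0
v: 0
w: 0
x: 0
Sum: 3 + 0 + 0 + 0 + 0 + 0 + 0 + 0 + 0 + 0 = 3

3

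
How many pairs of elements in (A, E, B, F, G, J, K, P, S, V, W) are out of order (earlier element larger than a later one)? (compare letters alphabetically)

Count, for each position, how many later elements it exceeds:
A → none → 0
E → B → 1
B → none → 0
F → none → 0
G → none → 0
J → none → 0
K → none → 0
P → none → 0
S → none → 0
V → none → 0
W → none → 0
Sum: 0 + 1 + 0 + 0 + 0 + 0 + 0 + 0 + 0 + 0 + 0 = 1

1 out-of-order pair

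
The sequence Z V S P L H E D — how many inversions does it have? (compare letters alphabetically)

28 inversions

For each element, count later entries that are smaller:
Z → V, S, P, L, H, E, D → 7
V → S, P, L, H, E, D → 6
S → P, L, H, E, D → 5
P → L, H, E, D → 4
L → H, E, D → 3
H → E, D → 2
E → D → 1
D → none → 0
Sum: 7 + 6 + 5 + 4 + 3 + 2 + 1 + 0 = 28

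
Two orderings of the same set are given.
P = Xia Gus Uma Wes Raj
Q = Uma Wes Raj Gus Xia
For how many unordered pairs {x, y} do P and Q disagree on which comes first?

7

Assign each item its position (1..5) in the first ordering, then rewrite the second ordering as that position sequence:
positions: Xia→1, Gus→2, Uma→3, Wes→4, Raj→5
second ordering as positions: [3, 4, 5, 2, 1]
Discordant pairs = inversions in this position sequence.
3: 2, 1 → 2
4: 2, 1 → 2
5: 2, 1 → 2
2: 1 → 1
1: 0
Total: 2 + 2 + 2 + 1 + 0 = 7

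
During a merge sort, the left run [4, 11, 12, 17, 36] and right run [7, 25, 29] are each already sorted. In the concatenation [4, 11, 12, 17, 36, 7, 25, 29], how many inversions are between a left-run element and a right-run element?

There are 6 cross-inversions.

For each element r of the right run, count left-run elements greater than r:
r = 7: 11, 12, 17, 36 → 4
r = 25: 36 → 1
r = 29: 36 → 1
Cross-inversions: 4 + 1 + 1 = 6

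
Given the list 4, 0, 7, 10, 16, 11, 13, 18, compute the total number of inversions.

There are 3 inversions.

Count, for each position, how many later elements it exceeds:
4: 1
0: 0
7: 0
10: 0
16: 2
11: 0
13: 0
18: 0
Sum: 1 + 0 + 0 + 0 + 2 + 0 + 0 + 0 = 3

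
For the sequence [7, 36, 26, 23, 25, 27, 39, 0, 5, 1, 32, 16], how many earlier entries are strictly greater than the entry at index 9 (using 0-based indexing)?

8

The element at index 9 is 1.
Elements before it: 7, 36, 26, 23, 25, 27, 39, 0, 5
Those larger than 1: 7, 36, 26, 23, 25, 27, 39, 5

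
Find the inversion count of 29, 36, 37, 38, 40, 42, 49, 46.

Sweep left to right; for each value list the smaller values that follow it:
29 → none → 0
36 → none → 0
37 → none → 0
38 → none → 0
40 → none → 0
42 → none → 0
49 → 46 → 1
46 → none → 0
Sum: 0 + 0 + 0 + 0 + 0 + 0 + 1 + 0 = 1

1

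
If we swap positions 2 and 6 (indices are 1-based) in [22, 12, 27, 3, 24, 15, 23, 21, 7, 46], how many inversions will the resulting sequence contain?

Inversions: 22

Positions 2 and 6 hold 12 and 15; after swapping, the array is [22, 15, 27, 3, 24, 12, 23, 21, 7, 46].
Count, for each position, how many later elements it exceeds:
22 → 15, 3, 12, 21, 7 → 5
15 → 3, 12, 7 → 3
27 → 3, 24, 12, 23, 21, 7 → 6
3 → none → 0
24 → 12, 23, 21, 7 → 4
12 → 7 → 1
23 → 21, 7 → 2
21 → 7 → 1
7 → none → 0
46 → none → 0
Sum: 5 + 3 + 6 + 0 + 4 + 1 + 2 + 1 + 0 + 0 = 22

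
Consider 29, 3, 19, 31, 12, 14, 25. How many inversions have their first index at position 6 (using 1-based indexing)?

The element at index 6 is 14.
Elements after it: 25
None of them are smaller than 14.

0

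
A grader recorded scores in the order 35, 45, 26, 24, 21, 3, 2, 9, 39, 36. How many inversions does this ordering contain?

28

Element-by-element contributions:
35 → 26, 24, 21, 3, 2, 9 → 6
45 → 26, 24, 21, 3, 2, 9, 39, 36 → 8
26 → 24, 21, 3, 2, 9 → 5
24 → 21, 3, 2, 9 → 4
21 → 3, 2, 9 → 3
3 → 2 → 1
2 → none → 0
9 → none → 0
39 → 36 → 1
36 → none → 0
Sum: 6 + 8 + 5 + 4 + 3 + 1 + 0 + 0 + 1 + 0 = 28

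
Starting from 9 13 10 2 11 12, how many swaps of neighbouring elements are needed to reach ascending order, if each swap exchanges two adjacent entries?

6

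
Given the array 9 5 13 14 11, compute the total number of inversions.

3

Sweep left to right; for each value list the smaller values that follow it:
9 → 5 → 1
5 → none → 0
13 → 11 → 1
14 → 11 → 1
11 → none → 0
Sum: 1 + 0 + 1 + 1 + 0 = 3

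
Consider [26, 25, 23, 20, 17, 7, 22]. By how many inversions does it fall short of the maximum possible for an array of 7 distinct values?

Maximum inversions for 7 distinct elements is C(7, 2) = 7·6/2 = 21.
Current inversions — for each element, count later smaller elements:
26: 6
25: 5
23: 4
20: 2
17: 1
7: 0
22: 0
Current total: 6 + 5 + 4 + 2 + 1 + 0 + 0 = 18
Shortfall: 21 − 18 = 3

3 inversions short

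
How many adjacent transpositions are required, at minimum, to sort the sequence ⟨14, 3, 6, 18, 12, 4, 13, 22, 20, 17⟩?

Minimum adjacent swaps = number of inversions (each swap of adjacent out-of-order elements removes one inversion and no swap can remove more).
Count inversions — for each element, later elements that are smaller:
14: 3, 6, 12, 4, 13 → 5
3: none → 0
6: 4 → 1
18: 12, 4, 13, 17 → 4
12: 4 → 1
4: none → 0
13: none → 0
22: 20, 17 → 2
20: 17 → 1
17: none → 0
Total inversions: 5 + 0 + 1 + 4 + 1 + 0 + 0 + 2 + 1 + 0 = 14

14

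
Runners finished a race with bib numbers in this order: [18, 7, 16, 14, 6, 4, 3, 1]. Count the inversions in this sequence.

26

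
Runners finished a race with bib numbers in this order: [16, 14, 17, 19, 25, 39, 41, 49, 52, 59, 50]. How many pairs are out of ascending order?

3 inversions

For each element, count later entries that are smaller:
16 → 14 → 1
14 → none → 0
17 → none → 0
19 → none → 0
25 → none → 0
39 → none → 0
41 → none → 0
49 → none → 0
52 → 50 → 1
59 → 50 → 1
50 → none → 0
Sum: 1 + 0 + 0 + 0 + 0 + 0 + 0 + 0 + 1 + 1 + 0 = 3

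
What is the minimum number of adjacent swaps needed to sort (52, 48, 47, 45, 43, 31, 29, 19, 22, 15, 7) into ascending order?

The minimum number of adjacent swaps to sort an array equals its inversion count, since every such swap removes exactly one inversion.
Count inversions — for each element, later elements that are smaller:
52: 48, 47, 45, 43, 31, 29, 19, 22, 15, 7 → 10
48: 47, 45, 43, 31, 29, 19, 22, 15, 7 → 9
47: 45, 43, 31, 29, 19, 22, 15, 7 → 8
45: 43, 31, 29, 19, 22, 15, 7 → 7
43: 31, 29, 19, 22, 15, 7 → 6
31: 29, 19, 22, 15, 7 → 5
29: 19, 22, 15, 7 → 4
19: 15, 7 → 2
22: 15, 7 → 2
15: 7 → 1
7: none → 0
Total inversions: 10 + 9 + 8 + 7 + 6 + 5 + 4 + 2 + 2 + 1 + 0 = 54

54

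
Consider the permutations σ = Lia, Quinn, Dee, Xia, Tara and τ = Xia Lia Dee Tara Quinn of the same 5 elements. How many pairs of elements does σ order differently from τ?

Discordant pairs: 5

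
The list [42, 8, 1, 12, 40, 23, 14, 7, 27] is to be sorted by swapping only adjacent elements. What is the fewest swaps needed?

Minimum adjacent swaps = number of inversions (each swap of adjacent out-of-order elements removes one inversion and no swap can remove more).
Count inversions — for each element, later elements that are smaller:
42: 8, 1, 12, 40, 23, 14, 7, 27 → 8
8: 1, 7 → 2
1: none → 0
12: 7 → 1
40: 23, 14, 7, 27 → 4
23: 14, 7 → 2
14: 7 → 1
7: none → 0
27: none → 0
Total inversions: 8 + 2 + 0 + 1 + 4 + 2 + 1 + 0 + 0 = 18

Swaps: 18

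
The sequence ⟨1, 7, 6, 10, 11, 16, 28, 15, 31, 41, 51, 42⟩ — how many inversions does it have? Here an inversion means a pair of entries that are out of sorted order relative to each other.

Element-by-element contributions:
1 → none → 0
7 → 6 → 1
6 → none → 0
10 → none → 0
11 → none → 0
16 → 15 → 1
28 → 15 → 1
15 → none → 0
31 → none → 0
41 → none → 0
51 → 42 → 1
42 → none → 0
Sum: 0 + 1 + 0 + 0 + 0 + 1 + 1 + 0 + 0 + 0 + 1 + 0 = 4

4 inversions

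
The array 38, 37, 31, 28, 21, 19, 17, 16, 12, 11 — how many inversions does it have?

45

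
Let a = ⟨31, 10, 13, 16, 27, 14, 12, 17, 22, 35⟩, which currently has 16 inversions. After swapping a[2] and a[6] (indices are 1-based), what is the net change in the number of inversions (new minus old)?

Positions 2 and 6 hold 10 and 14; after swapping, the array is [31, 14, 13, 16, 27, 10, 12, 17, 22, 35].
Element-by-element contributions:
31 → 14, 13, 16, 27, 10, 12, 17, 22 → 8
14 → 13, 10, 12 → 3
13 → 10, 12 → 2
16 → 10, 12 → 2
27 → 10, 12, 17, 22 → 4
10 → none → 0
12 → none → 0
17 → none → 0
22 → none → 0
35 → none → 0
Sum: 8 + 3 + 2 + 2 + 4 + 0 + 0 + 0 + 0 + 0 = 19
Change: 19 − 16 = +3

+3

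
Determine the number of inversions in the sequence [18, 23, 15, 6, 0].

There are 9 out-of-order pairs.

Inversion pairs (indices are 1-based):
(1,3): 18 > 15
(1,4): 18 > 6
(1,5): 18 > 0
(2,3): 23 > 15
(2,4): 23 > 6
(2,5): 23 > 0
(3,4): 15 > 6
(3,5): 15 > 0
(4,5): 6 > 0
That's 9 pairs.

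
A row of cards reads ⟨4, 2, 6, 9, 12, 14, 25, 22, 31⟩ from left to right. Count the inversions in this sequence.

2

Count, for each position, how many later elements it exceeds:
4 → 2 → 1
2 → none → 0
6 → none → 0
9 → none → 0
12 → none → 0
14 → none → 0
25 → 22 → 1
22 → none → 0
31 → none → 0
Sum: 1 + 0 + 0 + 0 + 0 + 0 + 1 + 0 + 0 = 2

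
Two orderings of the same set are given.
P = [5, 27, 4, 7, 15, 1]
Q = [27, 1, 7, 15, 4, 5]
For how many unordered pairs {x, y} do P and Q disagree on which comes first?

Assign each item its position (1..6) in the first ordering, then rewrite the second ordering as that position sequence:
positions: 5→1, 27→2, 4→3, 7→4, 15→5, 1→6
second ordering as positions: [2, 6, 4, 5, 3, 1]
Discordant pairs = inversions in this position sequence.
2: 1 → 1
6: 4, 5, 3, 1 → 4
4: 3, 1 → 2
5: 3, 1 → 2
3: 1 → 1
1: 0
Total: 1 + 4 + 2 + 2 + 1 + 0 = 10

Disagreeing pairs: 10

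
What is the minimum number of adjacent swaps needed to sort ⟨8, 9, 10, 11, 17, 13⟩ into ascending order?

1 adjacent swap

The minimum number of adjacent swaps to sort an array equals its inversion count, since every such swap removes exactly one inversion.
Count inversions — for each element, later elements that are smaller:
8: none → 0
9: none → 0
10: none → 0
11: none → 0
17: 13 → 1
13: none → 0
Total inversions: 0 + 0 + 0 + 0 + 1 + 0 = 1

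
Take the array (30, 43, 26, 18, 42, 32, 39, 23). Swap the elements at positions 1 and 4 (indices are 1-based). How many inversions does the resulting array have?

Positions 1 and 4 hold 30 and 18; after swapping, the array is [18, 43, 26, 30, 42, 32, 39, 23].
Count, for each position, how many later elements it exceeds:
18 → none → 0
43 → 26, 30, 42, 32, 39, 23 → 6
26 → 23 → 1
30 → 23 → 1
42 → 32, 39, 23 → 3
32 → 23 → 1
39 → 23 → 1
23 → none → 0
Sum: 0 + 6 + 1 + 1 + 3 + 1 + 1 + 0 = 13

There are 13 inversions.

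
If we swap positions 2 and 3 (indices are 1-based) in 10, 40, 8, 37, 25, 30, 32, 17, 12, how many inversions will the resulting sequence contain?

Positions 2 and 3 hold 40 and 8; after swapping, the array is [10, 8, 40, 37, 25, 30, 32, 17, 12].
Count, for each position, how many later elements it exceeds:
10: 1
8: 0
40: 6
37: 5
25: 2
30: 2
32: 2
17: 1
12: 0
Sum: 1 + 0 + 6 + 5 + 2 + 2 + 2 + 1 + 0 = 19

19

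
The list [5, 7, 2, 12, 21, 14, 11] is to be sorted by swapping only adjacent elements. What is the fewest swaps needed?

There are 6 swaps.

Minimum adjacent swaps = number of inversions (each swap of adjacent out-of-order elements removes one inversion and no swap can remove more).
Count inversions — for each element, later elements that are smaller:
5: 2 → 1
7: 2 → 1
2: none → 0
12: 11 → 1
21: 14, 11 → 2
14: 11 → 1
11: none → 0
Total inversions: 1 + 1 + 0 + 1 + 2 + 1 + 0 = 6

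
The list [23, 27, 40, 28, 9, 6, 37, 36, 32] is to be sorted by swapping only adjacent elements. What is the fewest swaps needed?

Minimum adjacent swaps = number of inversions (each swap of adjacent out-of-order elements removes one inversion and no swap can remove more).
Count inversions — for each element, later elements that are smaller:
23: 9, 6 → 2
27: 9, 6 → 2
40: 28, 9, 6, 37, 36, 32 → 6
28: 9, 6 → 2
9: 6 → 1
6: none → 0
37: 36, 32 → 2
36: 32 → 1
32: none → 0
Total inversions: 2 + 2 + 6 + 2 + 1 + 0 + 2 + 1 + 0 = 16

Swaps: 16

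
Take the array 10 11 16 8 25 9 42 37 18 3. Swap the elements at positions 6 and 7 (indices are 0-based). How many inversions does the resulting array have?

19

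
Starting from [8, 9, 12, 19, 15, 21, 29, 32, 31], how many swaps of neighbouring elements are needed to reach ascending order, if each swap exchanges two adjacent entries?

Each adjacent swap fixes exactly one inversion, so the minimum swap count equals the number of inversions.
Count inversions — for each element, later elements that are smaller:
8: none → 0
9: none → 0
12: none → 0
19: 15 → 1
15: none → 0
21: none → 0
29: none → 0
32: 31 → 1
31: none → 0
Total inversions: 0 + 0 + 0 + 1 + 0 + 0 + 0 + 1 + 0 = 2

2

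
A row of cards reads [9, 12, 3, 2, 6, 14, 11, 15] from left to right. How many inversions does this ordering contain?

Count, for each position, how many later elements it exceeds:
9: 3
12: 4
3: 1
2: 0
6: 0
14: 1
11: 0
15: 0
Sum: 3 + 4 + 1 + 0 + 0 + 1 + 0 + 0 = 9

9 inversions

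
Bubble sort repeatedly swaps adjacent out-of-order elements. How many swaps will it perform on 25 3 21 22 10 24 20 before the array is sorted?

Minimum adjacent swaps = number of inversions (each swap of adjacent out-of-order elements removes one inversion and no swap can remove more).
Count inversions — for each element, later elements that are smaller:
25: 3, 21, 22, 10, 24, 20 → 6
3: none → 0
21: 10, 20 → 2
22: 10, 20 → 2
10: none → 0
24: 20 → 1
20: none → 0
Total inversions: 6 + 0 + 2 + 2 + 0 + 1 + 0 = 11

11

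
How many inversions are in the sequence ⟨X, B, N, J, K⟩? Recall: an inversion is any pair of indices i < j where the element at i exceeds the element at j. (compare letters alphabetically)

6

For each element, count later entries that are smaller:
X → B, N, J, K → 4
B → none → 0
N → J, K → 2
J → none → 0
K → none → 0
Sum: 4 + 0 + 2 + 0 + 0 = 6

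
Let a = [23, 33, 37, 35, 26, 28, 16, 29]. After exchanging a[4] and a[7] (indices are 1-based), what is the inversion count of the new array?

There are 11 inversions.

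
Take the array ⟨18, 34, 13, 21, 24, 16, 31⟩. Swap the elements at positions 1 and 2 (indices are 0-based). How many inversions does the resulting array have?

Inversions: 8

Positions 1 and 2 hold 34 and 13; after swapping, the array is [18, 13, 34, 21, 24, 16, 31].
Sweep left to right; for each value list the smaller values that follow it:
18 → 13, 16 → 2
13 → none → 0
34 → 21, 24, 16, 31 → 4
21 → 16 → 1
24 → 16 → 1
16 → none → 0
31 → none → 0
Sum: 2 + 0 + 4 + 1 + 1 + 0 + 0 = 8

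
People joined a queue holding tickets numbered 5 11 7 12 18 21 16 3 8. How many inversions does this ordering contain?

Sweep left to right; for each value list the smaller values that follow it:
5: 1
11: 3
7: 1
12: 2
18: 3
21: 3
16: 2
3: 0
8: 0
Sum: 1 + 3 + 1 + 2 + 3 + 3 + 2 + 0 + 0 = 15

15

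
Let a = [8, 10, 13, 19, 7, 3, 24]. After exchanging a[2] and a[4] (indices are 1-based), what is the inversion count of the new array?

Positions 2 and 4 hold 10 and 19; after swapping, the array is [8, 19, 13, 10, 7, 3, 24].
For each element, count later entries that are smaller:
8: 2
19: 4
13: 3
10: 2
7: 1
3: 0
24: 0
Sum: 2 + 4 + 3 + 2 + 1 + 0 + 0 = 12

12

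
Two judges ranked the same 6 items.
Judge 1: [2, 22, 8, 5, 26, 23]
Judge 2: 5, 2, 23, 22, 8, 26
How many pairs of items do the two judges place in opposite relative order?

Assign each item its position (1..6) in the first ordering, then rewrite the second ordering as that position sequence:
positions: 2→1, 22→2, 8→3, 5→4, 26→5, 23→6
second ordering as positions: [4, 1, 6, 2, 3, 5]
Discordant pairs = inversions in this position sequence.
4: 1, 2, 3 → 3
1: 0
6: 2, 3, 5 → 3
2: 0
3: 0
5: 0
Total: 3 + 0 + 3 + 0 + 0 + 0 = 6

There are 6 discordant pairs.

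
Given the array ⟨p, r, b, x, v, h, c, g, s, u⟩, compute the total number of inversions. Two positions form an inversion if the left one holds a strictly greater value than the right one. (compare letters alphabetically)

21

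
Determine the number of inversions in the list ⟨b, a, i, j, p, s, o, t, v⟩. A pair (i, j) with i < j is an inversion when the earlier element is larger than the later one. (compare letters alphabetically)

For each element, count later entries that are smaller:
b → a → 1
a → none → 0
i → none → 0
j → none → 0
p → o → 1
s → o → 1
o → none → 0
t → none → 0
v → none → 0
Sum: 1 + 0 + 0 + 0 + 1 + 1 + 0 + 0 + 0 = 3

3 out-of-order pairs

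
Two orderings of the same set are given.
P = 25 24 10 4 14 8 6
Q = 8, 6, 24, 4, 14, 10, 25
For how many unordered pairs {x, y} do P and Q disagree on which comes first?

There are 16 disagreeing pairs.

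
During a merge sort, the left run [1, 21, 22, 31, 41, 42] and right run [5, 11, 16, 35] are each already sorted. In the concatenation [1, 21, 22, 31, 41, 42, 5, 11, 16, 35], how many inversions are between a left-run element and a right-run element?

There are 17 cross-inversions.

Count, for every r in R, how many entries of L exceed r:
r = 5: 21, 22, 31, 41, 42 → 5
r = 11: 21, 22, 31, 41, 42 → 5
r = 16: 21, 22, 31, 41, 42 → 5
r = 35: 41, 42 → 2
Cross-inversions: 5 + 5 + 5 + 2 = 17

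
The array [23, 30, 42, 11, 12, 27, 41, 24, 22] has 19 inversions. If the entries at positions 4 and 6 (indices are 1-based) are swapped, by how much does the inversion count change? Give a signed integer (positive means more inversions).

+3

Positions 4 and 6 hold 11 and 27; after swapping, the array is [23, 30, 42, 27, 12, 11, 41, 24, 22].
Count, for each position, how many later elements it exceeds:
23: 3
30: 5
42: 6
27: 4
12: 1
11: 0
41: 2
24: 1
22: 0
Sum: 3 + 5 + 6 + 4 + 1 + 0 + 2 + 1 + 0 = 22
Change: 22 − 19 = +3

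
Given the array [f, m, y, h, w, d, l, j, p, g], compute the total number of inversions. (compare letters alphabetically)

Sweep left to right; for each value list the smaller values that follow it:
f: 1
m: 5
y: 7
h: 2
w: 5
d: 0
l: 2
j: 1
p: 1
g: 0
Sum: 1 + 5 + 7 + 2 + 5 + 0 + 2 + 1 + 1 + 0 = 24

24 inversions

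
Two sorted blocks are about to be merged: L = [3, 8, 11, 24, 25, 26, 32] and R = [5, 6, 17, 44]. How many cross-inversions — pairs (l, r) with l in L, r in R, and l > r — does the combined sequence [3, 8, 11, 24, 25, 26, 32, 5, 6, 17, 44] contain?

For each element r of the right run, count left-run elements greater than r:
r = 5: 8, 11, 24, 25, 26, 32 → 6
r = 6: 8, 11, 24, 25, 26, 32 → 6
r = 17: 24, 25, 26, 32 → 4
r = 44: none → 0
Cross-inversions: 6 + 6 + 4 + 0 = 16

16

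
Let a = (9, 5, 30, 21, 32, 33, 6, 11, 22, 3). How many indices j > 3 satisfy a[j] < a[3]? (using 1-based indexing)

The element at index 3 is 30.
Elements after it: 21, 32, 33, 6, 11, 22, 3
Those smaller than 30: 21, 6, 11, 22, 3

5 such elements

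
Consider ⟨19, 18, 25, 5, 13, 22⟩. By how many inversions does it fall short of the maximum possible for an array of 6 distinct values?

Maximum inversions for 6 distinct elements is C(6, 2) = 6·5/2 = 15.
Current inversions — for each element, count later smaller elements:
19: 3
18: 2
25: 3
5: 0
13: 0
22: 0
Current total: 3 + 2 + 3 + 0 + 0 + 0 = 8
Shortfall: 15 − 8 = 7

7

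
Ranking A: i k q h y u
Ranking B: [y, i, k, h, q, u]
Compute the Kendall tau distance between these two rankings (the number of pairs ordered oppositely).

Assign each item its position (1..6) in the first ordering, then rewrite the second ordering as that position sequence:
positions: i→1, k→2, q→3, h→4, y→5, u→6
second ordering as positions: [5, 1, 2, 4, 3, 6]
Discordant pairs = inversions in this position sequence.
5: 1, 2, 4, 3 → 4
1: 0
2: 0
4: 3 → 1
3: 0
6: 0
Total: 4 + 0 + 0 + 1 + 0 + 0 = 5

5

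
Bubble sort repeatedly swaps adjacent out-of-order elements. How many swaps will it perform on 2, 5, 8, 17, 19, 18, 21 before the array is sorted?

1 adjacent swap

The minimum number of adjacent swaps to sort an array equals its inversion count, since every such swap removes exactly one inversion.
Count inversions — for each element, later elements that are smaller:
2: none → 0
5: none → 0
8: none → 0
17: none → 0
19: 18 → 1
18: none → 0
21: none → 0
Total inversions: 0 + 0 + 0 + 0 + 1 + 0 + 0 = 1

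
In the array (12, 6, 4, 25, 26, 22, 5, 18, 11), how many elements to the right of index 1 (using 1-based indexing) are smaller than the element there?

4 such elements

The element at index 1 is 12.
Elements after it: 6, 4, 25, 26, 22, 5, 18, 11
Those smaller than 12: 6, 4, 5, 11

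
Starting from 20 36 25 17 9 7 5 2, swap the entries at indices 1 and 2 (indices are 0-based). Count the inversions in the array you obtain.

Positions 1 and 2 hold 36 and 25; after swapping, the array is [20, 25, 36, 17, 9, 7, 5, 2].
Element-by-element contributions:
20: 5
25: 5
36: 5
17: 4
9: 3
7: 2
5: 1
2: 0
Sum: 5 + 5 + 5 + 4 + 3 + 2 + 1 + 0 = 25

25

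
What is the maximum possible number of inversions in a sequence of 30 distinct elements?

A reversed (strictly descending) arrangement makes every pair an inversion, giving C(30, 2) inversions.
C(30, 2) = 30·29/2 = 435

435 inversions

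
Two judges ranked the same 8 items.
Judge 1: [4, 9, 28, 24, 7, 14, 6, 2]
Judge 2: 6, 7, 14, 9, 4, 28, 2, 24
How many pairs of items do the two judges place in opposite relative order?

Assign each item its position (1..8) in the first ordering, then rewrite the second ordering as that position sequence:
positions: 4→1, 9→2, 28→3, 24→4, 7→5, 14→6, 6→7, 2→8
second ordering as positions: [7, 5, 6, 2, 1, 3, 8, 4]
Discordant pairs = inversions in this position sequence.
7: 5, 6, 2, 1, 3, 4 → 6
5: 2, 1, 3, 4 → 4
6: 2, 1, 3, 4 → 4
2: 1 → 1
1: 0
3: 0
8: 4 → 1
4: 0
Total: 6 + 4 + 4 + 1 + 0 + 0 + 1 + 0 = 16

16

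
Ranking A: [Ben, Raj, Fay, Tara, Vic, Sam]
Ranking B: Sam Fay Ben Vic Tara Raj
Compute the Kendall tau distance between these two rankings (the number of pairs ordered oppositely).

10

Assign each item its position (1..6) in the first ordering, then rewrite the second ordering as that position sequence:
positions: Ben→1, Raj→2, Fay→3, Tara→4, Vic→5, Sam→6
second ordering as positions: [6, 3, 1, 5, 4, 2]
Discordant pairs = inversions in this position sequence.
6: 3, 1, 5, 4, 2 → 5
3: 1, 2 → 2
1: 0
5: 4, 2 → 2
4: 2 → 1
2: 0
Total: 5 + 2 + 0 + 2 + 1 + 0 = 10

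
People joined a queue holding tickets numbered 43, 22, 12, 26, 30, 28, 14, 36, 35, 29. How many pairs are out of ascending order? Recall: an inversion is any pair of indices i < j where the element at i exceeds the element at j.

For each element, count later entries that are smaller:
43 → 22, 12, 26, 30, 28, 14, 36, 35, 29 → 9
22 → 12, 14 → 2
12 → none → 0
26 → 14 → 1
30 → 28, 14, 29 → 3
28 → 14 → 1
14 → none → 0
36 → 35, 29 → 2
35 → 29 → 1
29 → none → 0
Sum: 9 + 2 + 0 + 1 + 3 + 1 + 0 + 2 + 1 + 0 = 19

19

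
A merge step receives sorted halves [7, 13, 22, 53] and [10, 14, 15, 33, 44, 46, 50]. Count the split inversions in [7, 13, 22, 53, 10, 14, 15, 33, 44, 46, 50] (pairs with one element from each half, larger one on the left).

Take each right-half value and tally the left-half values above it:
r = 10: 13, 22, 53 → 3
r = 14: 22, 53 → 2
r = 15: 22, 53 → 2
r = 33: 53 → 1
r = 44: 53 → 1
r = 46: 53 → 1
r = 50: 53 → 1
Cross-inversions: 3 + 2 + 2 + 1 + 1 + 1 + 1 = 11

Split inversions: 11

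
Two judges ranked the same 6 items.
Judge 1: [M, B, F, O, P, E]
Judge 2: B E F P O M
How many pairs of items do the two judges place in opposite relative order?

Assign each item its position (1..6) in the first ordering, then rewrite the second ordering as that position sequence:
positions: M→1, B→2, F→3, O→4, P→5, E→6
second ordering as positions: [2, 6, 3, 5, 4, 1]
Discordant pairs = inversions in this position sequence.
2: 1 → 1
6: 3, 5, 4, 1 → 4
3: 1 → 1
5: 4, 1 → 2
4: 1 → 1
1: 0
Total: 1 + 4 + 1 + 2 + 1 + 0 = 9

9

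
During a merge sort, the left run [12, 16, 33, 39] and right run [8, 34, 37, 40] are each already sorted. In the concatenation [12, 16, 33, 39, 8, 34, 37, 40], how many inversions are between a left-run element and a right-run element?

6

Take each right-half value and tally the left-half values above it:
r = 8: 12, 16, 33, 39 → 4
r = 34: 39 → 1
r = 37: 39 → 1
r = 40: none → 0
Cross-inversions: 4 + 1 + 1 + 0 = 6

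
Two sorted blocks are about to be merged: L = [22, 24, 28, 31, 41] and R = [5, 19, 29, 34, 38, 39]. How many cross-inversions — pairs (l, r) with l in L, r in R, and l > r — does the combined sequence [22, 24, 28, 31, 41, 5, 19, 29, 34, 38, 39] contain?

Cross-inversions: 15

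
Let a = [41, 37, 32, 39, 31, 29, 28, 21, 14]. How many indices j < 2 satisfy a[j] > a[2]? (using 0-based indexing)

The element at index 2 is 32.
Elements before it: 41, 37
Those larger than 32: 41, 37

2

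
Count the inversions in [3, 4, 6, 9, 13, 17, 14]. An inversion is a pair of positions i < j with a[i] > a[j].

Listing every pair i<j with a[i]>a[j] (using 0-based positions):
(5,6): 17 > 14
That's 1 pair.

1 inversion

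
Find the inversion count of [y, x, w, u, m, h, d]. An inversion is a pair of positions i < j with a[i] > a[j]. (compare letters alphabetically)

There are 21 out-of-order pairs.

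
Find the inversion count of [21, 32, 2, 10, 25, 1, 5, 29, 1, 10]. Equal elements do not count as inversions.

26

Sweep left to right; for each value list the smaller values that follow it:
21 → 2, 10, 1, 5, 1, 10 → 6
32 → 2, 10, 25, 1, 5, 29, 1, 10 → 8
2 → 1, 1 → 2
10 → 1, 5, 1 → 3
25 → 1, 5, 1, 10 → 4
1 → none → 0
5 → 1 → 1
29 → 1, 10 → 2
1 → none → 0
10 → none → 0
Sum: 6 + 8 + 2 + 3 + 4 + 0 + 1 + 2 + 0 + 0 = 26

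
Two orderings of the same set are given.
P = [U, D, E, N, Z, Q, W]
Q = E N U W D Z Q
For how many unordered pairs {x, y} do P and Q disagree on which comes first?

7

Assign each item its position (1..7) in the first ordering, then rewrite the second ordering as that position sequence:
positions: U→1, D→2, E→3, N→4, Z→5, Q→6, W→7
second ordering as positions: [3, 4, 1, 7, 2, 5, 6]
Discordant pairs = inversions in this position sequence.
3: 1, 2 → 2
4: 1, 2 → 2
1: 0
7: 2, 5, 6 → 3
2: 0
5: 0
6: 0
Total: 2 + 2 + 0 + 3 + 0 + 0 + 0 = 7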